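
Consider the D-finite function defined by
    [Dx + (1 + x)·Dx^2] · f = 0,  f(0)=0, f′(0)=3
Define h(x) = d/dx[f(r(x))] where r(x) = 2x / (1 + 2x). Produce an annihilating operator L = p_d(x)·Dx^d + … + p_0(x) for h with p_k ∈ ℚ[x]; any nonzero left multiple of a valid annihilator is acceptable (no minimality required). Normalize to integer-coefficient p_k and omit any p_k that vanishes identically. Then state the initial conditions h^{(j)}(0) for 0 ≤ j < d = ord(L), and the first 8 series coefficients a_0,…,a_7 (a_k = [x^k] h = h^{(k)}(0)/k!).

f: a_k = 0, 3, -3/2, 1, -3/4, 3/5, -1/2, 3/7, …
h₀=f(r): pull back L_f along r ⇒ L₀.
Derive L from L₀ (diff closure).
L = (6 + 16·x) + (1 + 6·x + 8·x^2)·Dx  (order 1).
h: a_k = 6, -36, 168, -720, 2976, -12096, 48768, -195840, …
ICs: h(0) = 6.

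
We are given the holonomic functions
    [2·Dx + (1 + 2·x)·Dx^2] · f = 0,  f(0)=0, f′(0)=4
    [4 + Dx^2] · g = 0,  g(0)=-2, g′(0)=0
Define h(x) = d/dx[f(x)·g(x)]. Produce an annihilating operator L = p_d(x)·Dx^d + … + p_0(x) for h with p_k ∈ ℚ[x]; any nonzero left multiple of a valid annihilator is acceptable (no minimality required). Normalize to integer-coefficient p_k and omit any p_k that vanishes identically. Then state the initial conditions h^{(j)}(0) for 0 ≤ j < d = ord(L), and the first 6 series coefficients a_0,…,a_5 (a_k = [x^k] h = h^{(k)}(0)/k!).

L = (-400 - 1408·x - 2688·x^2 + 1536·x^3 + 11008·x^4 + 12288·x^5 + 4096·x^6) + (-192 - 512·x + 640·x^2 + 3840·x^3 + 5120·x^4 + 2048·x^5)·Dx + (-112 - 352·x - 224·x^2 + 2304·x^3 + 6272·x^4 + 6144·x^5 + 2048·x^6)·Dx^2 + (-48 - 128·x + 160·x^2 + 960·x^3 + 1280·x^4 + 512·x^5)·Dx^3 + (-3 + 112·x^2 + 480·x^3 + 880·x^4 + 768·x^5 + 256·x^6)·Dx^4  (order 4).
h: a_k = -8, 16, 16, 0, -48, 96, …
ICs: h(0) = -8, h′(0) = 16, h′′(0) = 32, h′′′(0) = 0.

f: a_k = 0, 4, -4, 16/3, -8, 64/5, …
g: a_k = -2, 0, 4, 0, -4/3, 0, …
Product ⇒ symmetric product L₀, ord ≤ 4.
Derive L from L₀ (diff closure).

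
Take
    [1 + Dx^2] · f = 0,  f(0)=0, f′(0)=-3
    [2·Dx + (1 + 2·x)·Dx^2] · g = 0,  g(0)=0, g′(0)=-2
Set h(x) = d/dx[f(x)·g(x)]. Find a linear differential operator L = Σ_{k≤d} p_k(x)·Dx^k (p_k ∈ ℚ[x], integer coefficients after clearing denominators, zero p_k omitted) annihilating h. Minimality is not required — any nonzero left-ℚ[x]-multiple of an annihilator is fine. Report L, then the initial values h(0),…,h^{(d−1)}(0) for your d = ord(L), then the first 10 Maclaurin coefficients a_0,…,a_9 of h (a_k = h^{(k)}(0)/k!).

f: a_k = 0, -3, 0, 1/2, 0, -1/40, 0, 1/1680, 0, -1/120960, …
g: a_k = 0, -2, 2, -8/3, 4, -32/5, 32/3, -128/7, 32, -512/9, …
f·g: L₀ = L_f ⊗_s L_g, ord ≤ 2·2.
h=h₀': d/dx-closure on L₀ ⇒ L.
L = (-52 - 31·x - 87·x^2 - 96·x^3 - 8·x^4 + 48·x^5 + 16·x^6) + (-33 - 98·x - 80·x^2 + 80·x^4 + 32·x^5)·Dx + (-55 - 46·x - 110·x^2 - 96·x^3 + 32·x^4 + 96·x^5 + 32·x^6)·Dx^2 + (-33 - 98·x - 80·x^2 + 80·x^4 + 32·x^5)·Dx^3 + (-3 - 15·x - 23·x^2 + 40·x^4 + 48·x^5 + 16·x^6)·Dx^4  (order 4).
h: a_k = 0, 12, -18, 28, -55, 215/2, -4207/20, 43447/105, -228729/280, 48892709/30240, …
ICs: h(0) = 0, h′(0) = 12, h′′(0) = -36, h′′′(0) = 168.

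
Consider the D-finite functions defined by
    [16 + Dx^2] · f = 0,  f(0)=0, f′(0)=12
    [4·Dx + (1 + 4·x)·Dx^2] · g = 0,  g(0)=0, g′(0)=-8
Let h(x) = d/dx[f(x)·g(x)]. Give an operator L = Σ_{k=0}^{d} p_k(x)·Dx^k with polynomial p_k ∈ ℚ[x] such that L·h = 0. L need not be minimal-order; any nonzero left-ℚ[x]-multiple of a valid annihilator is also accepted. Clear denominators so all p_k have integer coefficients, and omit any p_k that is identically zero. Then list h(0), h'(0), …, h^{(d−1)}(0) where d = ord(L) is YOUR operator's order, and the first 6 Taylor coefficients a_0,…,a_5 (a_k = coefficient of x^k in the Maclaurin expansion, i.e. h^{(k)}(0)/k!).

L = (-6400 - 45056·x - 172032·x^2 + 196608·x^3 + 2818048·x^4 + 6291456·x^5 + 4194304·x^6) + (-1536 - 8192·x + 20480·x^2 + 245760·x^3 + 655360·x^4 + 524288·x^5)·Dx + (-448 - 2816·x - 3584·x^2 + 73728·x^3 + 401408·x^4 + 786432·x^5 + 524288·x^6)·Dx^2 + (-96 - 512·x + 1280·x^2 + 15360·x^3 + 40960·x^4 + 32768·x^5)·Dx^3 + (-3 + 448·x^2 + 3840·x^3 + 14080·x^4 + 24576·x^5 + 16384·x^6)·Dx^4  (order 4).
h: a_k = 0, -192, 576, -1024, 5120, -22528, …
ICs: h(0) = 0, h′(0) = -192, h′′(0) = 1152, h′′′(0) = -6144.

f: a_k = 0, 12, 0, -32, 0, 128/5, …
g: a_k = 0, -8, 16, -128/3, 128, -2048/5, …
h₀=f·g: eliminate ⇒ L₀, order ≤ 2·2.
Derive L from L₀ (diff closure).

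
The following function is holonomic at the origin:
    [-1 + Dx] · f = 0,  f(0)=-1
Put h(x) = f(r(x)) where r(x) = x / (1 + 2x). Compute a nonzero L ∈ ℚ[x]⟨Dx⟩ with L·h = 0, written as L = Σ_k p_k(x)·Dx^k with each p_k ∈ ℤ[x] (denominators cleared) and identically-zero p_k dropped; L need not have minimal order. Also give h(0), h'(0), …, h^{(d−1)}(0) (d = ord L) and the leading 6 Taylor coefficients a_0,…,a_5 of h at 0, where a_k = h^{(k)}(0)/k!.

f: a_k = -1, -1, -1/2, -1/6, -1/24, -1/120, …
f∘r: x↦r, Dx↦Dx/r' in L_f ⇒ L₀.
L = -1 + (1 + 4·x + 4·x^2)·Dx  (order 1).
h: a_k = -1, -1, 3/2, -13/6, 71/24, -147/40, …
ICs: h(0) = -1.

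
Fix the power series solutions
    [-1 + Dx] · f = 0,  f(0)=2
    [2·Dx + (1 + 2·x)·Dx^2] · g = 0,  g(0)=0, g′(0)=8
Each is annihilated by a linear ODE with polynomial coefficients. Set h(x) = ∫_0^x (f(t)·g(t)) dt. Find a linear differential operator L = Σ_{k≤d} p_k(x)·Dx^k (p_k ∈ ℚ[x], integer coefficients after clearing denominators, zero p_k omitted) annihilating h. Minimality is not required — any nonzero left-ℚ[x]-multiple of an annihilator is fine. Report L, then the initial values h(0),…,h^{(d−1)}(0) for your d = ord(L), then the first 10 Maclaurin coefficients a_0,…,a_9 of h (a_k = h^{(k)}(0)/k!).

f: a_k = 2, 2, 1, 1/3, 1/12, 1/60, 1/360, 1/2520, 1/20160, 1/181440, …
g: a_k = 0, 8, -8, 32/3, -16, 128/5, -128/3, 512/7, -128, 2048/9, …
h₀=f·g: eliminate ⇒ L₀, order ≤ 1·2.
h=∫h₀ ⇒ L = L₀·Dx.
L = (-1 + 2·x)·Dx - 4·x·Dx^2 + (1 + 2·x)·Dx^3  (order 3).
h: a_k = 0, 0, 8, 0, 10/3, -16/5, 209/45, -424/63, 25829/2520, -6526/405, …
ICs: h(0) = 0, h′(0) = 0, h′′(0) = 16.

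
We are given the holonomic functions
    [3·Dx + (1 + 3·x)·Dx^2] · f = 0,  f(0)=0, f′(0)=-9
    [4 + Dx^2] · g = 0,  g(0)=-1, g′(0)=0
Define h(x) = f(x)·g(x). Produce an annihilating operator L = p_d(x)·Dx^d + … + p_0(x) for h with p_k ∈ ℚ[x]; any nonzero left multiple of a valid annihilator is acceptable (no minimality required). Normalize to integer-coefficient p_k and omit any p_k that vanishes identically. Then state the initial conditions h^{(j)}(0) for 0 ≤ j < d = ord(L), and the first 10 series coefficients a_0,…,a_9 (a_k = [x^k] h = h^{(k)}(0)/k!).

L = (-1112 - 1248·x + 7344·x^2 + 27648·x^3 + 20736·x^4) + (-48 + 2160·x + 10368·x^2 + 10368·x^3)·Dx + (-250 + 240·x + 4968·x^2 + 13824·x^3 + 10368·x^4)·Dx^2 + (-12 + 540·x + 2592·x^2 + 2592·x^3)·Dx^3 + (7 + 138·x + 783·x^2 + 1728·x^3 + 1296·x^4)·Dx^4  (order 4).
h: a_k = 0, 9, -27/2, 9, -135/4, 489/5, -252, 23201/35, -70827/40, 33469/7, …
ICs: h(0) = 0, h′(0) = 9, h′′(0) = -27, h′′′(0) = 54.

f: a_k = 0, -9, 27/2, -27, 243/4, -729/5, 729/2, -6561/7, 19683/8, -6561, …
g: a_k = -1, 0, 2, 0, -2/3, 0, 4/45, 0, -2/315, 0, …
Sym-product of L_f,L_g gives L₀ (≤ ord 4).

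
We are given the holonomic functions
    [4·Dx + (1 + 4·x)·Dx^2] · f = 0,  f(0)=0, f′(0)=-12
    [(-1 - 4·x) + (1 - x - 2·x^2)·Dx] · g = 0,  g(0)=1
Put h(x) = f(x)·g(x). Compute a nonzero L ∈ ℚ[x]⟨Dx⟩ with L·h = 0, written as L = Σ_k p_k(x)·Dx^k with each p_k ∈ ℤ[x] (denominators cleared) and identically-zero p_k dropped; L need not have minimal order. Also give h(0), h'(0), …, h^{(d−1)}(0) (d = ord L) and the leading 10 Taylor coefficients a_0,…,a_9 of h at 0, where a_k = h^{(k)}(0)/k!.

L = (8 + 32·x) + (-2 + 20·x + 40·x^2)·Dx + (-1 - 3·x + 6·x^2 + 8·x^3)·Dx^2  (order 2).
h: a_k = 0, -12, 12, -76, 140, -3132/5, 8508/5, -230052/35, 149844/7, -8307692/105, …
ICs: h(0) = 0, h′(0) = -12.

f: a_k = 0, -12, 24, -64, 192, -3072/5, 2048, -49152/7, 24576, -262144/3, …
g: a_k = 1, 1, 3, 5, 11, 21, 43, 85, 171, 341, …
h₀=f·g: eliminate ⇒ L₀, order ≤ 2·1.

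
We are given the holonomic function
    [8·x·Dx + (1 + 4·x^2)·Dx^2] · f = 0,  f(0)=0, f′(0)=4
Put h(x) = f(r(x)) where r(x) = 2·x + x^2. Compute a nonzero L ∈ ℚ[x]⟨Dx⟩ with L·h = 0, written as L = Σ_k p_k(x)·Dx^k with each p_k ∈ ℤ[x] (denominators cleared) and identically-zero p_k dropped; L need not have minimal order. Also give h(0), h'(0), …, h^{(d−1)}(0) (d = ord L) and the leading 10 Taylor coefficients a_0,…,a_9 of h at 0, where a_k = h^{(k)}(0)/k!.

f: a_k = 0, 4, 0, -16/3, 0, 64/5, 0, -256/7, 0, 1024/9, …
h₀=f(r): pull back L_f along r ⇒ L₀.
L = (-1 + 32·x + 64·x^2 + 48·x^3 + 12·x^4)·Dx + (1 + x + 16·x^2 + 32·x^3 + 20·x^4 + 4·x^5)·Dx^2  (order 2).
h: a_k = 0, 8, 4, -128/3, -64, 1888/5, 3056/3, -25600/7, -15872, 304256/9, …
ICs: h(0) = 0, h′(0) = 8.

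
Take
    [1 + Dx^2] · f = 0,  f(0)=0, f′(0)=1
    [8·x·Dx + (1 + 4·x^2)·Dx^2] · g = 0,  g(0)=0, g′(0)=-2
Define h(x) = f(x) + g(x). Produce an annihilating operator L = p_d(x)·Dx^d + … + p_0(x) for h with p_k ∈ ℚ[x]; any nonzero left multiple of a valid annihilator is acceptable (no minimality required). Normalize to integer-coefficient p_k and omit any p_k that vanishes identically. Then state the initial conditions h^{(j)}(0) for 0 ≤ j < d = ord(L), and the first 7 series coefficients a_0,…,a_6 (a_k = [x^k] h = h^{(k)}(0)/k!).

f: a_k = 0, 1, 0, -1/6, 0, 1/120, 0, …
g: a_k = 0, -2, 0, 8/3, 0, -32/5, 0, …
Sum ⇒ L₀ = lclm(L_f,L_g) in ℚ(x)⟨Dx⟩.
L = (-376·x + 1600·x^3 + 128·x^5)·Dx + (-7 + 76·x^2 + 432·x^4 + 64·x^6)·Dx^2 + (-376·x + 1600·x^3 + 128·x^5)·Dx^3 + (-7 + 76·x^2 + 432·x^4 + 64·x^6)·Dx^4  (order 4).
h: a_k = 0, -1, 0, 5/2, 0, -767/120, 0, …
ICs: h(0) = 0, h′(0) = -1, h′′(0) = 0, h′′′(0) = 15.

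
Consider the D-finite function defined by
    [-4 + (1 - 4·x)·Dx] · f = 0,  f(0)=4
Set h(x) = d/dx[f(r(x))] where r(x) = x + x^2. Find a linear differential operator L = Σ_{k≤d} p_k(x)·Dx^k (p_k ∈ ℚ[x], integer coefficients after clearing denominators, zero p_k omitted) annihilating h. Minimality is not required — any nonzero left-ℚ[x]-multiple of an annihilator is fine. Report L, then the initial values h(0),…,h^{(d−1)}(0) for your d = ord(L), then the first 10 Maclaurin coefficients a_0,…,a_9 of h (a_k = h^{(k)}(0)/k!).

f: a_k = 4, 16, 64, 256, 1024, 4096, 16384, 65536, 262144, 1048576, …
L₀ from L_f via x↦r, Dx↦r'^{-1}Dx.
h=h₀': d/dx-closure on L₀ ⇒ L.
L = (10 + 24·x + 24·x^2) + (-1 + 2·x + 12·x^2 + 8·x^3)·Dx  (order 1).
h: a_k = 16, 160, 1152, 7424, 44800, 259584, 1462272, 8069120, 43831296, 235151360, …
ICs: h(0) = 16.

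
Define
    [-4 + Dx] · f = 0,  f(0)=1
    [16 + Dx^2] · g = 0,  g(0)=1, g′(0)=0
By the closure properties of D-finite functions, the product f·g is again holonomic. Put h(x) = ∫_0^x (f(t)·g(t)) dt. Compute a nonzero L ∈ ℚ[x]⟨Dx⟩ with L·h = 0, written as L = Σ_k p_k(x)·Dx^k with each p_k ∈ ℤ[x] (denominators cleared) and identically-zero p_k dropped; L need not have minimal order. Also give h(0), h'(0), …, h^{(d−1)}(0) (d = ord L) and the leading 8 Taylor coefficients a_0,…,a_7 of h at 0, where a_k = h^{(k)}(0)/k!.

f: a_k = 1, 4, 8, 32/3, 32/3, 128/15, 256/45, 1024/315, …
g: a_k = 1, 0, -8, 0, 32/3, 0, -256/45, 0, …
f·g: L₀ = L_f ⊗_s L_g, ord ≤ 1·2.
h=∫₀ˣh₀: take L = L₀·Dx.
L = 32·Dx - 8·Dx^2 + Dx^3  (order 3).
h: a_k = 0, 1, 2, 0, -16/3, -128/15, -256/45, 0, …
ICs: h(0) = 0, h′(0) = 1, h′′(0) = 4.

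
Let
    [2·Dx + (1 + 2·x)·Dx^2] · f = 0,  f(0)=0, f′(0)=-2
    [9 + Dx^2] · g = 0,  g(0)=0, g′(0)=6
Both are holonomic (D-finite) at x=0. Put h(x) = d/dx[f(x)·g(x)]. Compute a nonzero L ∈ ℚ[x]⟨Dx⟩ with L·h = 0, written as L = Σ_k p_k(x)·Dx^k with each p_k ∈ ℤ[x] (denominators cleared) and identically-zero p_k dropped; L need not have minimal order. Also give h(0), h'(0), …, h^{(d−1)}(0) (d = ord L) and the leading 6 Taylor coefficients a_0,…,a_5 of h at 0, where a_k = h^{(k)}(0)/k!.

f: a_k = 0, -2, 2, -8/3, 4, -32/5, …
g: a_k = 0, 6, 0, -9, 0, 81/20, …
f·g: L₀ = L_f ⊗_s L_g, ord ≤ 2·2.
Differentiate: ansatz ord ≤ ord L₀ ⇒ L.
L = (-1890 - 5103·x + 24057·x^2 + 163296·x^3 + 344088·x^4 + 314928·x^5 + 104976·x^6) + (-297 + 1998·x + 19440·x^2 + 51840·x^3 + 58320·x^4 + 23328·x^5)·Dx + (-147 + 738·x + 11106·x^2 + 44064·x^3 + 80352·x^4 + 69984·x^5 + 23328·x^6)·Dx^2 + (-33 + 222·x + 2160·x^2 + 5760·x^3 + 6480·x^4 + 2592·x^5)·Dx^3 + (7 + 145·x + 937·x^2 + 2880·x^3 + 4680·x^4 + 3888·x^5 + 1296·x^6)·Dx^4  (order 4).
h: a_k = 0, -24, 36, 8, 30, -135, …
ICs: h(0) = 0, h′(0) = -24, h′′(0) = 72, h′′′(0) = 48.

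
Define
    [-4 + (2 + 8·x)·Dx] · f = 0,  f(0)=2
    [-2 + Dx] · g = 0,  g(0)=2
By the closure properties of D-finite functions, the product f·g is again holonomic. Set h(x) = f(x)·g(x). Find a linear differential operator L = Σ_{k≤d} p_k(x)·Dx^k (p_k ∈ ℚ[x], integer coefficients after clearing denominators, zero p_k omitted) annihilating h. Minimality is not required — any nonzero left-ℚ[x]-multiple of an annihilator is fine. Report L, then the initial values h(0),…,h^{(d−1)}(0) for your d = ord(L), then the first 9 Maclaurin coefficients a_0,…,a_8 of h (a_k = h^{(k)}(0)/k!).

L = (-4 - 8·x) + (1 + 4·x)·Dx  (order 1).
h: a_k = 4, 16, 16, 64/3, -32/3, 896/15, -7808/45, 177664/315, -587648/315, …
ICs: h(0) = 4.

f: a_k = 2, 4, -4, 8, -20, 56, -168, 528, -1716, …
g: a_k = 2, 4, 4, 8/3, 4/3, 8/15, 8/45, 16/315, 4/315, …
L₀ := L_f ⊗_s L_g (sym. prod.), ord ≤ 1.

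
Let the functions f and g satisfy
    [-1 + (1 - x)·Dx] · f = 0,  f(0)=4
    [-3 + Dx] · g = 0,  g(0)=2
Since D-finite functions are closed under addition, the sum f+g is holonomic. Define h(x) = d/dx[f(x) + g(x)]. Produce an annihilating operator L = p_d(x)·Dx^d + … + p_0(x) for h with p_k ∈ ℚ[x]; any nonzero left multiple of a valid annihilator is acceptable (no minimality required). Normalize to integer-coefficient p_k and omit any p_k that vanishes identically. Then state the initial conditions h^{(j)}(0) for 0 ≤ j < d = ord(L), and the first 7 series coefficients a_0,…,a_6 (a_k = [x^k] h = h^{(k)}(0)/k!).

L = 18·x + (3 - 18·x + 9·x^2)·Dx + (-1 + 4·x - 3·x^2)·Dx^2  (order 2).
h: a_k = 10, 26, 39, 43, 161/4, 723/20, 1363/40, …
ICs: h(0) = 10, h′(0) = 26.

f: a_k = 4, 4, 4, 4, 4, 4, 4, …
g: a_k = 2, 6, 9, 9, 27/4, 81/20, 81/40, …
L₀ := lclm(L_f,L_g); ord L₀ ≤ 1+1.
h₀' ⇒ L via d/dx closure of L₀.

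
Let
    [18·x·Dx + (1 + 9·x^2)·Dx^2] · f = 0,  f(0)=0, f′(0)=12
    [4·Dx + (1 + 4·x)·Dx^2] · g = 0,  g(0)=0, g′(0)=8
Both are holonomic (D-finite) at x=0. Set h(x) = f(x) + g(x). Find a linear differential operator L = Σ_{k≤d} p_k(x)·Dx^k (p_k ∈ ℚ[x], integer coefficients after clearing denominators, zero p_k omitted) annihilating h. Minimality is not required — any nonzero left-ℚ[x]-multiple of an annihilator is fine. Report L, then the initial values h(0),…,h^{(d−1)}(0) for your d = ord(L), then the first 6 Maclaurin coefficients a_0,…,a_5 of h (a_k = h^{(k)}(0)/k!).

L = (-36 - 432·x + 972·x^2 + 1296·x^3)·Dx + (-25 - 72·x - 189·x^2 + 1944·x^3 + 2592·x^4)·Dx^2 + (-2 + x + 36·x^2 + 81·x^3 + 486·x^4 + 648·x^5)·Dx^3  (order 3).
h: a_k = 0, 20, -16, 20/3, -128, 604, …
ICs: h(0) = 0, h′(0) = 20, h′′(0) = -32.

f: a_k = 0, 12, 0, -36, 0, 972/5, …
g: a_k = 0, 8, -16, 128/3, -128, 2048/5, …
Weyl lclm of L_f,L_g ⇒ L₀ (ord ≤ 4).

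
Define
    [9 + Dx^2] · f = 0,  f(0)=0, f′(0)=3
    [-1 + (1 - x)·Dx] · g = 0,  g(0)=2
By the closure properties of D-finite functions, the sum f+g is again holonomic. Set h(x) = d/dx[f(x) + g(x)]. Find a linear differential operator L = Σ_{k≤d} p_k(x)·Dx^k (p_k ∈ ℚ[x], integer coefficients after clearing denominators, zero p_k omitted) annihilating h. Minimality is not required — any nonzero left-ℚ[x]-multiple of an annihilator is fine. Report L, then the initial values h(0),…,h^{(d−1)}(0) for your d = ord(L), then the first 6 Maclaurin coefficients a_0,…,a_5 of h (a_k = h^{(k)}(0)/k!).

L = (126 - 108·x + 54·x^2) + (-45 + 99·x - 81·x^2 + 27·x^3)·Dx + (14 - 12·x + 6·x^2)·Dx^2 + (-5 + 11·x - 9·x^2 + 3·x^3)·Dx^3  (order 3).
h: a_k = 5, 4, -15/2, 8, 161/8, 12, …
ICs: h(0) = 5, h′(0) = 4, h′′(0) = -15.

f: a_k = 0, 3, 0, -9/2, 0, 81/40, …
g: a_k = 2, 2, 2, 2, 2, 2, …
Sum ⇒ L₀ = lclm(L_f,L_g) in ℚ(x)⟨Dx⟩.
h=h₀': d/dx-closure on L₀ ⇒ L.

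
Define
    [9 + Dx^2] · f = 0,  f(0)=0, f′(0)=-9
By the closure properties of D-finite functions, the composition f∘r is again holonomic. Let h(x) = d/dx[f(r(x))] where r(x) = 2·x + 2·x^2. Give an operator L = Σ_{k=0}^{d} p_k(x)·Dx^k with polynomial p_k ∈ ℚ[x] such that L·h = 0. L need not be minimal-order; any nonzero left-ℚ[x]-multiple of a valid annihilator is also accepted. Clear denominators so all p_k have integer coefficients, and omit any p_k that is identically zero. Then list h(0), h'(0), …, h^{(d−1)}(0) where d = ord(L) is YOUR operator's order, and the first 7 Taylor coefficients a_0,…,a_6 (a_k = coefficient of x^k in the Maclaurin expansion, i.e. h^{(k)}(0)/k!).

f: a_k = 0, -9, 0, 27/2, 0, -243/40, 0, …
h₀=f(r): pull back L_f along r ⇒ L₀.
h₀' ⇒ L via d/dx closure of L₀.
L = (48 + 288·x + 864·x^2 + 1152·x^3 + 576·x^4) + (-6 - 12·x)·Dx + (1 + 4·x + 4·x^2)·Dx^2  (order 2).
h: a_k = -18, -36, 324, 1296, 648, -5184, -62208/5, …
ICs: h(0) = -18, h′(0) = -36.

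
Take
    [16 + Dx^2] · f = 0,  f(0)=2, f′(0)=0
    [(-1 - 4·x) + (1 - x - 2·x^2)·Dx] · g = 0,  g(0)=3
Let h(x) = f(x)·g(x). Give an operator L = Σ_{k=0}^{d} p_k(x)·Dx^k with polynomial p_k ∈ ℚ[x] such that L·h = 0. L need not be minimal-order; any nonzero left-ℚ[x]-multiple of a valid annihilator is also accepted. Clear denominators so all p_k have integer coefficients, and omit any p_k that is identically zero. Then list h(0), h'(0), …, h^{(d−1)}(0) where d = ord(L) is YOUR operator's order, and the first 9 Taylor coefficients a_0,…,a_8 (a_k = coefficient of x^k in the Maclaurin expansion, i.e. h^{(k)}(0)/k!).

f: a_k = 2, 0, -16, 0, 64/3, 0, -512/45, 0, 1024/315, …
g: a_k = 3, 3, 9, 15, 33, 63, 129, 255, 513, …
Sym-product of L_f,L_g gives L₀ (≤ ord 2).
L = (-12 + 16·x + 32·x^2) + (2 + 8·x)·Dx + (-1 + x + 2·x^2)·Dx^2  (order 2).
h: a_k = 6, 6, -30, -18, -14, -50, -1682/15, -3182/15, -44798/105, …
ICs: h(0) = 6, h′(0) = 6.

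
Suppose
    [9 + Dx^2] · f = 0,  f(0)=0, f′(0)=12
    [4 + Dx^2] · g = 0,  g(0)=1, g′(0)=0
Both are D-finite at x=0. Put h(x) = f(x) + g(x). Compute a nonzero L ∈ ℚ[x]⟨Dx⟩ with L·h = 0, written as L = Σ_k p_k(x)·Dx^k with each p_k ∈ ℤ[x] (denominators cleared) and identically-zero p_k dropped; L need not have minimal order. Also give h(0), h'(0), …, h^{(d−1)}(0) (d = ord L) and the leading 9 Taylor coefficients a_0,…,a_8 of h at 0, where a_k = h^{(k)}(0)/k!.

f: a_k = 0, 12, 0, -18, 0, 81/10, 0, -243/140, 0, …
g: a_k = 1, 0, -2, 0, 2/3, 0, -4/45, 0, 2/315, …
Sum ⇒ L₀ = lclm(L_f,L_g) in ℚ(x)⟨Dx⟩.
L = 36 + 13·Dx^2 + Dx^4  (order 4).
h: a_k = 1, 12, -2, -18, 2/3, 81/10, -4/45, -243/140, 2/315, …
ICs: h(0) = 1, h′(0) = 12, h′′(0) = -4, h′′′(0) = -108.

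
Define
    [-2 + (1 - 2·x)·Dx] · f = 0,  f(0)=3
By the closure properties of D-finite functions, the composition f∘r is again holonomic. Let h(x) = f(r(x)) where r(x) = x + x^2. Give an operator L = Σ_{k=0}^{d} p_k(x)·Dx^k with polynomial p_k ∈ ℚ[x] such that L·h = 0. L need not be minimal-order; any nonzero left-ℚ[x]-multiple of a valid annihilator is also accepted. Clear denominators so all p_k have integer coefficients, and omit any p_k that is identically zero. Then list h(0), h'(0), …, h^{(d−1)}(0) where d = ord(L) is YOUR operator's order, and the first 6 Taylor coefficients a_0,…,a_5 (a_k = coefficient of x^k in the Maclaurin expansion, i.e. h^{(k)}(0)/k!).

f: a_k = 3, 6, 12, 24, 48, 96, …
L₀ from L_f via x↦r, Dx↦r'^{-1}Dx.
L = (2 + 4·x) + (-1 + 2·x + 2·x^2)·Dx  (order 1).
h: a_k = 3, 6, 18, 48, 132, 360, …
ICs: h(0) = 3.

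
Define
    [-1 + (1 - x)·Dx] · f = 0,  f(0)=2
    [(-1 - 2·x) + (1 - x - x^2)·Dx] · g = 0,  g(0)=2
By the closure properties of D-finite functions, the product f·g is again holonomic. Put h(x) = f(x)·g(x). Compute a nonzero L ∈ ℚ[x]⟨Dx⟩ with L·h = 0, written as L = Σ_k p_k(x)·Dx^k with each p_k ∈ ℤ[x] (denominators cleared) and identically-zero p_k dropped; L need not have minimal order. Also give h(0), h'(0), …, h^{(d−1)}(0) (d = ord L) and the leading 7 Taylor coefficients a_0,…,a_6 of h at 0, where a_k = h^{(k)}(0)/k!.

f: a_k = 2, 2, 2, 2, 2, 2, 2, …
g: a_k = 2, 2, 4, 6, 10, 16, 26, …
L₀ := L_f ⊗_s L_g (sym. prod.), ord ≤ 1.
L = (-2 + 3·x^2) + (1 - 2·x + x^3)·Dx  (order 1).
h: a_k = 4, 8, 16, 28, 48, 80, 132, …
ICs: h(0) = 4.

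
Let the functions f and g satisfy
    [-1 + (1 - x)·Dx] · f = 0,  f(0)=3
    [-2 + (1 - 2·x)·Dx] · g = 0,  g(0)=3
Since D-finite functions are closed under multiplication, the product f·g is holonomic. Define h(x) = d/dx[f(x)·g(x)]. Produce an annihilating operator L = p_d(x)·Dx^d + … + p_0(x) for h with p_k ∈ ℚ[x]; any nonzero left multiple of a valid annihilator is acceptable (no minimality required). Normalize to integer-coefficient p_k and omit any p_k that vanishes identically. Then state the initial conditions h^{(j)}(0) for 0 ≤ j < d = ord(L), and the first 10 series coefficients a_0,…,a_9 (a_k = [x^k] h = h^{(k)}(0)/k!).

L = (14 - 36·x + 24·x^2) + (-3 + 13·x - 18·x^2 + 8·x^3)·Dx  (order 1).
h: a_k = 27, 126, 405, 1116, 2835, 6858, 16065, 36792, 82863, 184230, …
ICs: h(0) = 27.

f: a_k = 3, 3, 3, 3, 3, 3, 3, 3, 3, 3, …
g: a_k = 3, 6, 12, 24, 48, 96, 192, 384, 768, 1536, …
h₀=f·g: eliminate ⇒ L₀, order ≤ 1·1.
Derive L from L₀ (diff closure).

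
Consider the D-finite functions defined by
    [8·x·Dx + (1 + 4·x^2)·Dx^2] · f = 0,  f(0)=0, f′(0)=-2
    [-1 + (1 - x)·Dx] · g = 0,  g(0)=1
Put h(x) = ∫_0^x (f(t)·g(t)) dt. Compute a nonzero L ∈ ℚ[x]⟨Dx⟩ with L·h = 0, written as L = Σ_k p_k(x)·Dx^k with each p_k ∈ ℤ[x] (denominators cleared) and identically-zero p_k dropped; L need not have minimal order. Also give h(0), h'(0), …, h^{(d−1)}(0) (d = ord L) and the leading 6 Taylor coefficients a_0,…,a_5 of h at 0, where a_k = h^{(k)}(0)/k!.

L = 8·x·Dx + (2 - 8·x + 16·x^2)·Dx^2 + (-1 + x - 4·x^2 + 4·x^3)·Dx^3  (order 3).
h: a_k = 0, 0, -1, -2/3, 1/6, 2/15, …
ICs: h(0) = 0, h′(0) = 0, h′′(0) = -2.

f: a_k = 0, -2, 0, 8/3, 0, -32/5, …
g: a_k = 1, 1, 1, 1, 1, 1, …
Sym-product of L_f,L_g gives L₀ (≤ ord 2).
h=∫₀ˣh₀: take L = L₀·Dx.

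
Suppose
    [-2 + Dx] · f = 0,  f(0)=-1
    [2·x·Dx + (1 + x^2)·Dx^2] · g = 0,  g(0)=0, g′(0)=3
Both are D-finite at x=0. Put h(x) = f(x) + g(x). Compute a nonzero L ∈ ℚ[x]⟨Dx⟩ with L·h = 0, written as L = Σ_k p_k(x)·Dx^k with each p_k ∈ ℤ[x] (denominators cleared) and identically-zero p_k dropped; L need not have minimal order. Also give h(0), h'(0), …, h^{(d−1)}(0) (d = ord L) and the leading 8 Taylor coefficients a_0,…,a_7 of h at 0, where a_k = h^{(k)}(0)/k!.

f: a_k = -1, -2, -2, -4/3, -2/3, -4/15, -4/45, -8/315, …
g: a_k = 0, 3, 0, -1, 0, 3/5, 0, -3/7, …
f+g: L₀ = lclm(L_f,L_g), ord ≤ 1+2.
L = (2 - 4·x - 6·x^2 - 4·x^3)·Dx + (-3 - x^2 - 2·x^4)·Dx^2 + (1 + x + 2·x^2 + x^3 + x^4)·Dx^3  (order 3).
h: a_k = -1, 1, -2, -7/3, -2/3, 1/3, -4/45, -143/315, …
ICs: h(0) = -1, h′(0) = 1, h′′(0) = -4.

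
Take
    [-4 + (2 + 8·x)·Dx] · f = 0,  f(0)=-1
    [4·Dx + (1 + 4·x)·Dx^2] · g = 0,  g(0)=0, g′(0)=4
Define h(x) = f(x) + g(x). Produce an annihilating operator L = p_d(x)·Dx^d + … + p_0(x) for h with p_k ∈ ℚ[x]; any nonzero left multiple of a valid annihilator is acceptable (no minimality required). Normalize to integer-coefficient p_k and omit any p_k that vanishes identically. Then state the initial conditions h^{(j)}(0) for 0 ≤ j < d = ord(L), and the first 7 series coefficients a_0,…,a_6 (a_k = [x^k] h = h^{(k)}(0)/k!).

f: a_k = -1, -2, 2, -4, 10, -28, 84, …
g: a_k = 0, 4, -8, 64/3, -64, 1024/5, -2048/3, …
h₀=f+g: left-lcm gives L₀, ord ≤ 3.
L = 8·Dx + (10 + 40·x)·Dx^2 + (1 + 8·x + 16·x^2)·Dx^3  (order 3).
h: a_k = -1, 2, -6, 52/3, -54, 884/5, -1796/3, …
ICs: h(0) = -1, h′(0) = 2, h′′(0) = -12.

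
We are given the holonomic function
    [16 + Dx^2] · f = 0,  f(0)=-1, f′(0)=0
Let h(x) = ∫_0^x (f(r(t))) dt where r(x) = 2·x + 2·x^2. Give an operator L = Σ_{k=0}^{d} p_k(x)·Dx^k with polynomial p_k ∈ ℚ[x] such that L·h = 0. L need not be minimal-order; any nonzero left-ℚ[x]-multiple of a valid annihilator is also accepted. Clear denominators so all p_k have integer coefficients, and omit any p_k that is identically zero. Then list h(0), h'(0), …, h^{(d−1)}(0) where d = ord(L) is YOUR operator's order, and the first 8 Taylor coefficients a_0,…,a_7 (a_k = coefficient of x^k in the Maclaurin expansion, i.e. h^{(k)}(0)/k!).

f: a_k = -1, 0, 8, 0, -32/3, 0, 256/45, 0, …
f∘r: x↦r, Dx↦Dx/r' in L_f ⇒ L₀.
Integrate: L := L₀·Dx.
L = (64 + 384·x + 768·x^2 + 512·x^3)·Dx - 2·Dx^2 + (1 + 2·x)·Dx^3  (order 3).
h: a_k = 0, -1, 0, 32/3, 16, -416/15, -1024/9, -29696/315, …
ICs: h(0) = 0, h′(0) = -1, h′′(0) = 0.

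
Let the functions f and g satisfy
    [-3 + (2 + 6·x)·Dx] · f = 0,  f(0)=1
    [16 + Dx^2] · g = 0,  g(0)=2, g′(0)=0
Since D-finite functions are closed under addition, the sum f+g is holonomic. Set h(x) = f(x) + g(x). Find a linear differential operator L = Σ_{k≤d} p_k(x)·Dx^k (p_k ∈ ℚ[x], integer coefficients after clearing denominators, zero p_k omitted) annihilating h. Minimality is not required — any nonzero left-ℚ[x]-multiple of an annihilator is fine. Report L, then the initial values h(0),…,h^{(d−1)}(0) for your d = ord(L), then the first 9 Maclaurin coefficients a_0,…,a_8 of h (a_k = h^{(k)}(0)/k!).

f: a_k = 1, 3/2, -9/8, 27/16, -405/128, 1701/256, -15309/1024, 72171/2048, -2814669/32768, …
g: a_k = 2, 0, -16, 0, 64/3, 0, -512/45, 0, 1024/315, …
L₀ := lclm(L_f,L_g); ord L₀ ≤ 1+2.
L = (-4368 - 18432·x - 27648·x^2) + (1760 + 17568·x + 55296·x^2 + 55296·x^3)·Dx + (-273 - 1152·x - 1728·x^2)·Dx^2 + (110 + 1098·x + 3456·x^2 + 3456·x^3)·Dx^3  (order 3).
h: a_k = 3, 3/2, -137/8, 27/16, 6977/384, 1701/256, -1213193/46080, 72171/2048, -853066303/10321920, …
ICs: h(0) = 3, h′(0) = 3/2, h′′(0) = -137/4.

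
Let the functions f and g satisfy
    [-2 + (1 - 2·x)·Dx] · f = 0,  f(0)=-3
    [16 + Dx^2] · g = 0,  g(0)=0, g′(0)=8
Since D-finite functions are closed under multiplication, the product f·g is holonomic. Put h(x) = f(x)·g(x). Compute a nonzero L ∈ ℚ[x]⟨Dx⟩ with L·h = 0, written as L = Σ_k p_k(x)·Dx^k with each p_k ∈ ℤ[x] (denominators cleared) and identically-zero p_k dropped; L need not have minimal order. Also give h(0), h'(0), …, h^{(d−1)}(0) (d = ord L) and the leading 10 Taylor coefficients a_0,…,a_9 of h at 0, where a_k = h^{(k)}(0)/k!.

f: a_k = -3, -6, -12, -24, -48, -96, -192, -384, -768, -1536, …
g: a_k = 0, 8, 0, -64/3, 0, 256/15, 0, -2048/315, 0, 4096/2835, …
Product ⇒ symmetric product L₀, ord ≤ 2.
L = (-16 + 32·x) + 4·Dx + (-1 + 2·x)·Dx^2  (order 2).
h: a_k = 0, -24, -48, -32, -64, -896/5, -1792/5, -73216/105, -146432/105, -2639872/945, …
ICs: h(0) = 0, h′(0) = -24.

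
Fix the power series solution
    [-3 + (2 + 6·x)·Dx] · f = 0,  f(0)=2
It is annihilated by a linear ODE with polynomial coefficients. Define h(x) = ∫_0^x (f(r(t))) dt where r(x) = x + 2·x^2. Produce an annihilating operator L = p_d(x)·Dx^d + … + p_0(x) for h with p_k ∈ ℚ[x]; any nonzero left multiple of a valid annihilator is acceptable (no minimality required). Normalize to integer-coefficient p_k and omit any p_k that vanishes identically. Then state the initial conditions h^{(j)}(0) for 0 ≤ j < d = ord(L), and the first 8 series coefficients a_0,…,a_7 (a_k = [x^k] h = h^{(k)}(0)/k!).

f: a_k = 2, 3, -9/4, 27/8, -405/64, 1701/128, -15309/512, 72171/1024, …
L₀ from L_f via x↦r, Dx↦r'^{-1}Dx.
h=∫h₀ ⇒ L = L₀·Dx.
L = (-3 - 12·x)·Dx + (2 + 6·x + 12·x^2)·Dx^2  (order 2).
h: a_k = 0, 2, 3/2, 5/4, -45/32, 63/64, 135/256, -11205/3584, …
ICs: h(0) = 0, h′(0) = 2.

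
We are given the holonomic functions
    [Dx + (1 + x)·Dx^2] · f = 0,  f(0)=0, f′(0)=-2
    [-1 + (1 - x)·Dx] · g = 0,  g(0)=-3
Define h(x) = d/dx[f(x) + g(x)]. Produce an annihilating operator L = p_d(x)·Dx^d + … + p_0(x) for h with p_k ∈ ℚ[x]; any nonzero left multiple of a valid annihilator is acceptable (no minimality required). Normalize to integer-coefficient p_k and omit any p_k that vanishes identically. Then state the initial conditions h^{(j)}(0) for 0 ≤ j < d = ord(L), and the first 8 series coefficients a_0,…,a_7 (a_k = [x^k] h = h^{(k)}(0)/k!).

L = (-10 - 2·x) + (-4 - 16·x - 4·x^2)·Dx + (3 + x - 3·x^2 - x^3)·Dx^2  (order 2).
h: a_k = -5, -4, -11, -10, -17, -16, -23, -22, …
ICs: h(0) = -5, h′(0) = -4.

f: a_k = 0, -2, 1, -2/3, 1/2, -2/5, 1/3, -2/7, …
g: a_k = -3, -3, -3, -3, -3, -3, -3, -3, …
Sum ⇒ L₀ = lclm(L_f,L_g) in ℚ(x)⟨Dx⟩.
Differentiate: ansatz ord ≤ ord L₀ ⇒ L.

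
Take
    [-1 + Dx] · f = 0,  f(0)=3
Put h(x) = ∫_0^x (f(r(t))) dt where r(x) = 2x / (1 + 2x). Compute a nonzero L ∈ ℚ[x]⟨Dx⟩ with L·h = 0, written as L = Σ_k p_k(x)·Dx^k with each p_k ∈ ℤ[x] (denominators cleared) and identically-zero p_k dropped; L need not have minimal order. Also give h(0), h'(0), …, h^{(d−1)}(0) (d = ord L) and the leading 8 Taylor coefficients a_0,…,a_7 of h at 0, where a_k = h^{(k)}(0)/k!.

L = -2·Dx + (1 + 4·x + 4·x^2)·Dx^2  (order 2).
h: a_k = 0, 3, 3, -2, 1, 2/5, -38/15, 604/105, …
ICs: h(0) = 0, h′(0) = 3.

f: a_k = 3, 3, 3/2, 1/2, 1/8, 1/40, 1/240, 1/1680, …
h₀=f(r): pull back L_f along r ⇒ L₀.
∫: right-multiply L₀ by Dx.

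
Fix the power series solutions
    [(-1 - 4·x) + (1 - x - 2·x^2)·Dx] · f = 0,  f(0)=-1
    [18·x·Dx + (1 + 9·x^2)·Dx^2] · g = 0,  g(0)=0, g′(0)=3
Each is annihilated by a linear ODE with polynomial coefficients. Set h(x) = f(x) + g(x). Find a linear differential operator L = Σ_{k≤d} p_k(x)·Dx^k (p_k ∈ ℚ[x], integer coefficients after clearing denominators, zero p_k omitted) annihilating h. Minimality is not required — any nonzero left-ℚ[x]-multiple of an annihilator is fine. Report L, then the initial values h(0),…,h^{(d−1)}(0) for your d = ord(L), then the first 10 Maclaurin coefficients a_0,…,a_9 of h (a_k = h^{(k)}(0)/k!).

f: a_k = -1, -1, -3, -5, -11, -21, -43, -85, -171, -341, …
g: a_k = 0, 3, 0, -9, 0, 243/5, 0, -2187/7, 0, 2187, …
L₀ := lclm(L_f,L_g); ord L₀ ≤ 1+2.
L = (-18 + 72·x + 918·x^2 + 1872·x^3 + 4608·x^4 + 1296·x^6)·Dx + (8 + 30·x + 278·x^3 + 1788·x^4 + 3216·x^5 + 324·x^6 + 1296·x^7)·Dx^2 + (-1 - 4·x - 24·x^2 - 4·x^3 - 103·x^4 + 300·x^5 + 312·x^6 + 108·x^7 + 216·x^8)·Dx^3  (order 3).
h: a_k = -1, 2, -3, -14, -11, 138/5, -43, -2782/7, -171, 1846, …
ICs: h(0) = -1, h′(0) = 2, h′′(0) = -6.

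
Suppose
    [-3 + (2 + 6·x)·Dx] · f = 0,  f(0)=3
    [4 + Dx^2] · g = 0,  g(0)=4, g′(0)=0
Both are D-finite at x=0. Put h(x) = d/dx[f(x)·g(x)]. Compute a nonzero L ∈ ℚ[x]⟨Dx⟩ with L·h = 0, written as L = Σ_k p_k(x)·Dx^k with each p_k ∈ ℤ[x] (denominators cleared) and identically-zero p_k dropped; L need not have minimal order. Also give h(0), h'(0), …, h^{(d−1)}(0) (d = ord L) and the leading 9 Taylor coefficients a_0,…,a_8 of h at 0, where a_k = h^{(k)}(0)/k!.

L = (1453 + 11712·x + 26784·x^2 + 27648·x^3 + 20736·x^4) + (132 - 756·x - 5184·x^2 - 5184·x^3)·Dx + (172 + 1416·x + 4428·x^2 + 6912·x^3 + 5184·x^4)·Dx^2  (order 2).
h: a_k = 18, -75, -189/4, -95/8, 16395/64, -435961/640, 4933523/2560, -598666367/107520, 9200046321/573440, …
ICs: h(0) = 18, h′(0) = -75.

f: a_k = 3, 9/2, -27/8, 81/16, -1215/128, 5103/256, -45927/1024, 216513/2048, -8444007/32768, …
g: a_k = 4, 0, -8, 0, 8/3, 0, -16/45, 0, 8/315, …
Product ⇒ symmetric product L₀, ord ≤ 2.
Derive L from L₀ (diff closure).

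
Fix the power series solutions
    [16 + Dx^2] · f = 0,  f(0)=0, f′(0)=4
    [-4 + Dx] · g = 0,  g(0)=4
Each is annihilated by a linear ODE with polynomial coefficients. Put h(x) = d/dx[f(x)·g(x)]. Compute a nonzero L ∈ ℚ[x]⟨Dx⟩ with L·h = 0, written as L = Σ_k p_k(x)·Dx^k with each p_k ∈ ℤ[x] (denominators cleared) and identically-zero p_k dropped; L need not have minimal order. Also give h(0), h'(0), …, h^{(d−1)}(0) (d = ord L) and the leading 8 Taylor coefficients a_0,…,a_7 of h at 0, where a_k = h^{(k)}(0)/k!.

L = 32 - 8·Dx + Dx^2  (order 2).
h: a_k = 16, 128, 256, 0, -2048/3, -16384/15, -32768/45, 0, …
ICs: h(0) = 16, h′(0) = 128.

f: a_k = 0, 4, 0, -32/3, 0, 128/15, 0, -1024/315, …
g: a_k = 4, 16, 32, 128/3, 128/3, 512/15, 1024/45, 4096/315, …
Product ⇒ symmetric product L₀, ord ≤ 2.
h₀' ⇒ L via d/dx closure of L₀.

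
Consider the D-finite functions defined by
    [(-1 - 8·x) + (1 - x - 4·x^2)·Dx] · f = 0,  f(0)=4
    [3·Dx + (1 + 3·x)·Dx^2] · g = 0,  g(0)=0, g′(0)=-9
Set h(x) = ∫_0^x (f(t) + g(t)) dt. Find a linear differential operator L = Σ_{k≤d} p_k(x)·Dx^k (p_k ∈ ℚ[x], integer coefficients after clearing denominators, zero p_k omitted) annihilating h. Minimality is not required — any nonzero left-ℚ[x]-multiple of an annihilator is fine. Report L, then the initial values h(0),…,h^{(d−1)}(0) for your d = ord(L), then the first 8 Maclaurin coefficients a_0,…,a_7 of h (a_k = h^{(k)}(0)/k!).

f: a_k = 4, 4, 20, 36, 116, 260, 724, 1764, …
g: a_k = 0, -9, 27/2, -27, 243/4, -729/5, 729/2, -6561/7, …
L₀ := lclm(L_f,L_g); ord L₀ ≤ 1+2.
h=∫₀ˣh₀: take L = L₀·Dx.
L = (342 + 2178·x + 6624·x^2 + 6336·x^3 + 6912·x^4)·Dx^2 + (36 + 696·x + 4356·x^2 + 10176·x^3 + 12960·x^4 + 11520·x^5)·Dx^3 + (-13 - 101·x - 191·x^2 + 225·x^3 + 1440·x^4 + 2928·x^5 + 2304·x^6)·Dx^4  (order 4).
h: a_k = 0, 4, -5/2, 67/6, 9/4, 707/20, 571/30, 311/2, …
ICs: h(0) = 0, h′(0) = 4, h′′(0) = -5, h′′′(0) = 67.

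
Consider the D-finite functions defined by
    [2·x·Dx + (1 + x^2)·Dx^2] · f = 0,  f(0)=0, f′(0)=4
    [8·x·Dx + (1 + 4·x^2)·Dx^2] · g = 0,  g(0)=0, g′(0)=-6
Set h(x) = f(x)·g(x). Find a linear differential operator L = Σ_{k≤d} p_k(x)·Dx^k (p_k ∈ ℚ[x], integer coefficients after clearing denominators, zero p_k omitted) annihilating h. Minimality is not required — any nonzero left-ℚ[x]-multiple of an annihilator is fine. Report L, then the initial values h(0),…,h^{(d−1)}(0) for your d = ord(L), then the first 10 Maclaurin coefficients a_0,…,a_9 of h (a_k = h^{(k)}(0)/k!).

L = (-96·x - 800·x^3 - 1024·x^5 + 640·x^7 + 1536·x^9)·Dx + (-20 - 412·x^2 - 1440·x^4 - 896·x^6 + 2240·x^8 + 2304·x^10)·Dx^2 + (-40·x - 280·x^3 - 480·x^5 + 272·x^7 + 1280·x^9 + 768·x^11)·Dx^3 + (-1 - 10·x^2 - 29·x^4 + 116·x^8 + 160·x^10 + 64·x^12)·Dx^4  (order 4).
h: a_k = 0, 0, -24, 0, 40, 0, -1384/15, 0, 1784/7, 0, …
ICs: h(0) = 0, h′(0) = 0, h′′(0) = -48, h′′′(0) = 0.

f: a_k = 0, 4, 0, -4/3, 0, 4/5, 0, -4/7, 0, 4/9, …
g: a_k = 0, -6, 0, 8, 0, -96/5, 0, 384/7, 0, -512/3, …
L₀ := L_f ⊗_s L_g (sym. prod.), ord ≤ 4.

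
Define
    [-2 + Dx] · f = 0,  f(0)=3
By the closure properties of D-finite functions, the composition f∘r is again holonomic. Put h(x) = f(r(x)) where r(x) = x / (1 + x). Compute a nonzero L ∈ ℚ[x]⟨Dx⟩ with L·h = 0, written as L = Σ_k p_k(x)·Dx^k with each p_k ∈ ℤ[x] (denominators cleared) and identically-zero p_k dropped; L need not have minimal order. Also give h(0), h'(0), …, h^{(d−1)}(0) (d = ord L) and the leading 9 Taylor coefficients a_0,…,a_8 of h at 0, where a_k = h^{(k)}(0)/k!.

L = -2 + (1 + 2·x + x^2)·Dx  (order 1).
h: a_k = 3, 6, 0, -2, 2, -6/5, 4/15, 10/21, -32/35, …
ICs: h(0) = 3.

f: a_k = 3, 6, 6, 4, 2, 4/5, 4/15, 8/105, 2/105, …
Change of var in L_f (x↦r) gives L₀.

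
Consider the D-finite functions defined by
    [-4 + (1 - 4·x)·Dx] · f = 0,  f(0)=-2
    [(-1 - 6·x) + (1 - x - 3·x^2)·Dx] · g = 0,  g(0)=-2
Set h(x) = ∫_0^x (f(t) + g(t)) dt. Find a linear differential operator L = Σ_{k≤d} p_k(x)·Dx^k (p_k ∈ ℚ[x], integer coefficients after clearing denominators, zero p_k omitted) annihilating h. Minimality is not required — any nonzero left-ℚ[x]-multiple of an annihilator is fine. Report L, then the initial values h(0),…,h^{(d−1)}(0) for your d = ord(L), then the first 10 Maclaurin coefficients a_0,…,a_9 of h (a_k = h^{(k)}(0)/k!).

f: a_k = -2, -8, -32, -128, -512, -2048, -8192, -32768, -131072, -524288, …
g: a_k = -2, -2, -8, -14, -38, -80, -194, -434, -1016, -2318, …
Weyl lclm of L_f,L_g ⇒ L₀ (ord ≤ 2).
Integrate: L := L₀·Dx.
L = (-72·x + 72·x^2 - 96·x^3)·Dx + (8 - 6·x - 66·x^2 + 112·x^3 - 192·x^4)·Dx^2 + (-1 + 7·x - 15·x^2 + 10·x^3 + 20·x^4 - 48·x^5)·Dx^3  (order 3).
h: a_k = 0, -4, -5, -40/3, -71/2, -110, -1064/3, -1198, -16601/4, -132088/9, …
ICs: h(0) = 0, h′(0) = -4, h′′(0) = -10.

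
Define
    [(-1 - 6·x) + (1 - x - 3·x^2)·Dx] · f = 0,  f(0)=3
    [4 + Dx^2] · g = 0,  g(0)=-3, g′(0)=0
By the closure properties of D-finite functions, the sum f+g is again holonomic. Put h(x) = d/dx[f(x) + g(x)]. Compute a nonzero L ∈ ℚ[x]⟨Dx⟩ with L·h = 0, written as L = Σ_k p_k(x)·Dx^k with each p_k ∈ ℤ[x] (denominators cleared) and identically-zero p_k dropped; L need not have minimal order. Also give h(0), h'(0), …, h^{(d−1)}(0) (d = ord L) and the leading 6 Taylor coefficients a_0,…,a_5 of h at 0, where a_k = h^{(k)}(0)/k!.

L = (976 + 5056·x + 17104·x^2 + 11760·x^3 + 18720·x^4 + 3888·x^5 + 3888·x^6) + (-92 - 516·x + 372·x^2 + 1232·x^3 + 2280·x^4 + 3240·x^5 + 1512·x^6 + 1296·x^7)·Dx + (244 + 1264·x + 4276·x^2 + 2940·x^3 + 4680·x^4 + 972·x^5 + 972·x^6)·Dx^2 + (-23 - 129·x + 93·x^2 + 308·x^3 + 570·x^4 + 810·x^5 + 378·x^6 + 324·x^7)·Dx^3  (order 3).
h: a_k = 3, 36, 63, 220, 600, 8738/5, …
ICs: h(0) = 3, h′(0) = 36, h′′(0) = 126.

f: a_k = 3, 3, 12, 21, 57, 120, …
g: a_k = -3, 0, 6, 0, -2, 0, …
f+g: L₀ = lclm(L_f,L_g), ord ≤ 1+2.
h₀' ⇒ L via d/dx closure of L₀.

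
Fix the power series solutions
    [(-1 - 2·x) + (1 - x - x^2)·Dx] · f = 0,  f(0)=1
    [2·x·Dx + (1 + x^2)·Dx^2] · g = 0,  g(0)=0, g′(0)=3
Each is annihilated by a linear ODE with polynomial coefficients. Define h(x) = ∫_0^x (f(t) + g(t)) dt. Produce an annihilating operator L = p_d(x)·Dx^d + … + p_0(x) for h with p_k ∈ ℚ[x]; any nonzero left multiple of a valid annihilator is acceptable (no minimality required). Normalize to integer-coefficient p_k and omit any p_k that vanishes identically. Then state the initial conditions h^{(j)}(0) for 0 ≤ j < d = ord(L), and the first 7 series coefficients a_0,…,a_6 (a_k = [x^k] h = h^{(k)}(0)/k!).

f: a_k = 1, 1, 2, 3, 5, 8, 13, …
g: a_k = 0, 3, 0, -1, 0, 3/5, 0, …
h₀=f+g: left-lcm gives L₀, ord ≤ 3.
h=∫₀ˣh₀: take L = L₀·Dx.
L = (-4 + 16·x + 64·x^2 + 72·x^3 + 66·x^4 + 6·x^6)·Dx^2 + (10 + 24·x + 28·x^2 + 60·x^3 + 65·x^4 + 50·x^5 + 3·x^6 + 6·x^7)·Dx^3 + (-2 - 2·x - 2·x^2 + 8·x^3 + 5·x^4 + 11·x^5 + 6·x^6 + x^7 + x^8)·Dx^4  (order 4).
h: a_k = 0, 1, 2, 2/3, 1/2, 1, 43/30, …
ICs: h(0) = 0, h′(0) = 1, h′′(0) = 4, h′′′(0) = 4.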